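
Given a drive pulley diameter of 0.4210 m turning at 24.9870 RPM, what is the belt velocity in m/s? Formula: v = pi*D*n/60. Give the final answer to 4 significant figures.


v = pi * 0.4210 * 24.9870 / 60
v = 0.5508 m/s


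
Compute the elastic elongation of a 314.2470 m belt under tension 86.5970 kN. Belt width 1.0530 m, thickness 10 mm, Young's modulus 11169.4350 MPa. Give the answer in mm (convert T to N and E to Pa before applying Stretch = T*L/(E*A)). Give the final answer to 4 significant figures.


A = 1.0530 * 0.01 = 0.01053 m^2
Stretch = 86.5970*1000 * 314.2470 / (11169.4350e6 * 0.01053) * 1000
Stretch = 231.4 mm


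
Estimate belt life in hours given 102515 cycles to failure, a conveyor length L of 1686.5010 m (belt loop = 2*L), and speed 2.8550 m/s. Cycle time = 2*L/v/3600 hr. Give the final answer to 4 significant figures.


cycle_time = 2 * 1686.5010 / 2.8550 / 3600 = 0.328177 hr
life = 102515 * 0.328177 = 33640 hours


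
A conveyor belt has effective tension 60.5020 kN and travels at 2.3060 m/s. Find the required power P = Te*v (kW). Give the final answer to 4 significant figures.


P = Te * v = 60.5020 * 2.3060
P = 139.5 kW


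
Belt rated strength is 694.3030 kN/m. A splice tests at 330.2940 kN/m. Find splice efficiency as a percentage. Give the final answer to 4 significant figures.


Eff = 330.2940 / 694.3030 * 100
Eff = 47.57 %


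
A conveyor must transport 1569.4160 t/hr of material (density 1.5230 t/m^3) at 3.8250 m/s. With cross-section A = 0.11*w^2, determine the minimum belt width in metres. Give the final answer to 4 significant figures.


A_req = 1569.4160 / (3.8250 * 1.5230 * 3600) = 0.0748349 m^2
w = sqrt(0.0748349 / 0.11)
w = 0.8248 m


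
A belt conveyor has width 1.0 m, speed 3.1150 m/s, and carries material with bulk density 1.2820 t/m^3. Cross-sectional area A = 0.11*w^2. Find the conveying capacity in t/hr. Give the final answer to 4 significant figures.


A = 0.11 * 1.0^2 = 0.11 m^2
C = 0.11 * 3.1150 * 1.2820 * 3600
C = 1581 t/hr


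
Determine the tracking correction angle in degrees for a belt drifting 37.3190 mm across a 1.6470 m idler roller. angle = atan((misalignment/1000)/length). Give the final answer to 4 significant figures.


misalign_m = 37.3190 / 1000 = 0.037319 m
angle = atan(0.037319 / 1.6470)
angle = 1.298 deg


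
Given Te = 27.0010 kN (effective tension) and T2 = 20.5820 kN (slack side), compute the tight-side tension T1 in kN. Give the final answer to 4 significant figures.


T1 = Te + T2 = 27.0010 + 20.5820
T1 = 47.58 kN


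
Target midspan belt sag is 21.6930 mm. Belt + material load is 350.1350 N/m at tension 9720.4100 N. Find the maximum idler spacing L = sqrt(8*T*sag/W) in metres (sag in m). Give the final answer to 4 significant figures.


sag = 21.6930/1000 = 0.021693 m
L = sqrt(8 * 9720.4100 * 0.021693 / 350.1350)
L = 2.195 m


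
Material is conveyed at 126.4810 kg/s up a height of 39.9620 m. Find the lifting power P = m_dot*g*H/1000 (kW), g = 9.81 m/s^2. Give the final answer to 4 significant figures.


P = 126.4810 * 9.81 * 39.9620 / 1000
P = 49.58 kW


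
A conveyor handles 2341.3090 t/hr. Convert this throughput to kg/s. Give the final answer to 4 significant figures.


m_dot = 2341.3090 * 1000 / 3600
m_dot = 650.4 kg/s


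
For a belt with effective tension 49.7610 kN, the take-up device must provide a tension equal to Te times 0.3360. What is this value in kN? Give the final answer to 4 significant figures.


T_tu = 49.7610 * 0.3360
T_tu = 16.72 kN


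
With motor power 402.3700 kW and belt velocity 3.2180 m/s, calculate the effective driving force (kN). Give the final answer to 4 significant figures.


Te = P / v = 402.3700 / 3.2180
Te = 125.0 kN


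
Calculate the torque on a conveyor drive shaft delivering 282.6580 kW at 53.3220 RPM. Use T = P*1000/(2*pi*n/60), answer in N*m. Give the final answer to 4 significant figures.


omega = 2*pi*53.3220/60 = 5.58387 rad/s
T = 282.6580*1000 / 5.58387
T = 50620 N*m


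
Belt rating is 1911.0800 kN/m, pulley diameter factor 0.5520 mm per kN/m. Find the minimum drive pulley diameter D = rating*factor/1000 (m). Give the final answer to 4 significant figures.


D = 1911.0800 * 0.5520 / 1000
D = 1.055 m


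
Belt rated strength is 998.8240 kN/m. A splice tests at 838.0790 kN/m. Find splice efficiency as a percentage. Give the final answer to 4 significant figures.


Eff = 838.0790 / 998.8240 * 100
Eff = 83.91 %


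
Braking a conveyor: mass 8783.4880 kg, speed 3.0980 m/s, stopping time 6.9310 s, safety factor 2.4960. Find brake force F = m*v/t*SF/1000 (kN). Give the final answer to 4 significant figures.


F = 8783.4880 * 3.0980 / 6.9310 * 2.4960 / 1000
F = 9.799 kN


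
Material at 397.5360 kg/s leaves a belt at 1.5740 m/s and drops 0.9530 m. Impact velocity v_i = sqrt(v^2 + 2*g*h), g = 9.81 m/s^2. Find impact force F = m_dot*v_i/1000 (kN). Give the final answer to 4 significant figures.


v_i = sqrt(1.5740^2 + 2*9.81*0.9530) = 4.60167 m/s
F = 397.5360 * 4.60167 / 1000
F = 1.829 kN


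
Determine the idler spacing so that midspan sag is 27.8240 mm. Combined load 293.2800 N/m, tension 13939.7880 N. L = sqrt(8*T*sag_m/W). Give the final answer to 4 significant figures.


sag = 27.8240/1000 = 0.027824 m
L = sqrt(8 * 13939.7880 * 0.027824 / 293.2800)
L = 3.253 m


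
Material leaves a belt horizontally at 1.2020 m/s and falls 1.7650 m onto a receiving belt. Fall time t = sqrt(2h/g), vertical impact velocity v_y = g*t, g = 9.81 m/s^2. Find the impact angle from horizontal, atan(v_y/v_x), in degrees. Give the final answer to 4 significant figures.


t = sqrt(2*1.7650/9.81) = 0.599864 s
v_y = 9.81 * 0.599864 = 5.88467 m/s
angle = atan(5.88467 / 1.2020) = 78.46 deg


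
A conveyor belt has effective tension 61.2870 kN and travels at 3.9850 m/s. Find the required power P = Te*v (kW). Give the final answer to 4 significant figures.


P = Te * v = 61.2870 * 3.9850
P = 244.2 kW


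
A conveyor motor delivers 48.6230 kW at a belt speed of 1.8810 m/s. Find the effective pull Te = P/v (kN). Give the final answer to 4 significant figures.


Te = P / v = 48.6230 / 1.8810
Te = 25.85 kN


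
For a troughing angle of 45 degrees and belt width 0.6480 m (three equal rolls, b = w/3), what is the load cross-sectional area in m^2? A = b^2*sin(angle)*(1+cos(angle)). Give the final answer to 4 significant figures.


b = 0.6480/3 = 0.216 m
A = 0.216^2 * sin(45 deg) * (1 + cos(45 deg))
A = 0.05632 m^2


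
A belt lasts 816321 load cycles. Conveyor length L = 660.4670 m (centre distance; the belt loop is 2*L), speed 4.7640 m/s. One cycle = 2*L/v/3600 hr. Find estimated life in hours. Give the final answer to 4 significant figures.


cycle_time = 2 * 660.4670 / 4.7640 / 3600 = 0.0770206 hr
life = 816321 * 0.0770206 = 62870 hours


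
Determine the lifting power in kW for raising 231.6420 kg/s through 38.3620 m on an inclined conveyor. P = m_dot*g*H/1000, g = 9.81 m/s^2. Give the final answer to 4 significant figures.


P = 231.6420 * 9.81 * 38.3620 / 1000
P = 87.17 kW


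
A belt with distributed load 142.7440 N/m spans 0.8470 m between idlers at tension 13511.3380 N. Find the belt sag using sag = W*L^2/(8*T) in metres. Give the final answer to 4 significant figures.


sag = 142.7440 * 0.8470^2 / (8 * 13511.3380)
sag = 0.0009474 m


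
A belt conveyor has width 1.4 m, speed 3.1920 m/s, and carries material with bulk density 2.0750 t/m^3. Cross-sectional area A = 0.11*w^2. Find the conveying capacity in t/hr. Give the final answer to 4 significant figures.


A = 0.11 * 1.4^2 = 0.2156 m^2
C = 0.2156 * 3.1920 * 2.0750 * 3600
C = 5141 t/hr


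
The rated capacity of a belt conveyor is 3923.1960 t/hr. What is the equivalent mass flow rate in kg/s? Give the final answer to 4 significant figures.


m_dot = 3923.1960 * 1000 / 3600
m_dot = 1090 kg/s


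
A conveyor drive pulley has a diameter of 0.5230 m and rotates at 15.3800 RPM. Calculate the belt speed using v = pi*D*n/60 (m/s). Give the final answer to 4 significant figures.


v = pi * 0.5230 * 15.3800 / 60
v = 0.4212 m/s


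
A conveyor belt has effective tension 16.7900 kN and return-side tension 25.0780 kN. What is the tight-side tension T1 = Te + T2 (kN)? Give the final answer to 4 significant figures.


T1 = Te + T2 = 16.7900 + 25.0780
T1 = 41.87 kN


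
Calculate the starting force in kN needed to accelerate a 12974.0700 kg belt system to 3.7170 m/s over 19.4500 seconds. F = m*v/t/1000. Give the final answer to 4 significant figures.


F = 12974.0700 * 3.7170 / 19.4500 / 1000
F = 2.479 kN


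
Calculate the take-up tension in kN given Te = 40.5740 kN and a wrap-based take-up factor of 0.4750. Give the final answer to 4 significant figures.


T_tu = 40.5740 * 0.4750
T_tu = 19.27 kN


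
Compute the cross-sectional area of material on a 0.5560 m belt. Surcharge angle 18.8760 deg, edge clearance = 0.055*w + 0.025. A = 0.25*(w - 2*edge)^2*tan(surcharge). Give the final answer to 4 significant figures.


edge = 0.055*0.5560 + 0.025 = 0.05558 m
ew = 0.5560 - 2*0.05558 = 0.44484 m
A = 0.25 * 0.44484^2 * tan(18.8760 deg)
A = 0.01691 m^2


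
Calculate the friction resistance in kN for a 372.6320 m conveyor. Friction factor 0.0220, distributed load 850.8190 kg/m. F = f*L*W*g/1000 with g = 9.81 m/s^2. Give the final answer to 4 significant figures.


F = 0.0220 * 372.6320 * 850.8190 * 9.81 / 1000
F = 68.42 kN


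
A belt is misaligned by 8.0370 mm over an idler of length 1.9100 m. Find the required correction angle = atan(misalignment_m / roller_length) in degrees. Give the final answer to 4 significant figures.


misalign_m = 8.0370 / 1000 = 0.008037 m
angle = atan(0.008037 / 1.9100)
angle = 0.2411 deg


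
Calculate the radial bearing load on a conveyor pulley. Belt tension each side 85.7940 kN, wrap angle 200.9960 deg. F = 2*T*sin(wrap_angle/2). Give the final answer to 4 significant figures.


F = 2 * 85.7940 * sin(200.9960/2 deg)
F = 168.7 kN


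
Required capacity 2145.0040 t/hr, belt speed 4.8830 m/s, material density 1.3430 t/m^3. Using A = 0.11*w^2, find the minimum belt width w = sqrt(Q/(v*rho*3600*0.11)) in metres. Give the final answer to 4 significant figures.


A_req = 2145.0040 / (4.8830 * 1.3430 * 3600) = 0.0908579 m^2
w = sqrt(0.0908579 / 0.11)
w = 0.9088 m


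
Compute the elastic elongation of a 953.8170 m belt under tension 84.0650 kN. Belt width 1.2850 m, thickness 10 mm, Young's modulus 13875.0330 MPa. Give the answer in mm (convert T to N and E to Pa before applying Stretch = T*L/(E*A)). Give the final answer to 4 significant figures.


A = 1.2850 * 0.01 = 0.01285 m^2
Stretch = 84.0650*1000 * 953.8170 / (13875.0330e6 * 0.01285) * 1000
Stretch = 449.7 mm


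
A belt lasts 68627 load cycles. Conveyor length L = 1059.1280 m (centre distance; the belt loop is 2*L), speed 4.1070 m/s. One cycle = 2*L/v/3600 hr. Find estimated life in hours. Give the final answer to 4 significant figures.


cycle_time = 2 * 1059.1280 / 4.1070 / 3600 = 0.143269 hr
life = 68627 * 0.143269 = 9832 hours


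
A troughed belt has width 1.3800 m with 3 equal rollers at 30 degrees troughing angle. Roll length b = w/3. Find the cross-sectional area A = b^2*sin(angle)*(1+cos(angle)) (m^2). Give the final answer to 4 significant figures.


b = 1.3800/3 = 0.46 m
A = 0.46^2 * sin(30 deg) * (1 + cos(30 deg))
A = 0.1974 m^2


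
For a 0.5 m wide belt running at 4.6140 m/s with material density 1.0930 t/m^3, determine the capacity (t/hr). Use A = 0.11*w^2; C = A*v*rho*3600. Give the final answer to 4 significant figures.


A = 0.11 * 0.5^2 = 0.0275 m^2
C = 0.0275 * 4.6140 * 1.0930 * 3600
C = 499.3 t/hr


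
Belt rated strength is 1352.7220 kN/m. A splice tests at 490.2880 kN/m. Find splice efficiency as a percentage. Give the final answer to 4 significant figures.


Eff = 490.2880 / 1352.7220 * 100
Eff = 36.24 %


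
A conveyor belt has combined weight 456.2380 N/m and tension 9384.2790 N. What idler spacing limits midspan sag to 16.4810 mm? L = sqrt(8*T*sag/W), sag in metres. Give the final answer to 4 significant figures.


sag = 16.4810/1000 = 0.016481 m
L = sqrt(8 * 9384.2790 * 0.016481 / 456.2380)
L = 1.647 m


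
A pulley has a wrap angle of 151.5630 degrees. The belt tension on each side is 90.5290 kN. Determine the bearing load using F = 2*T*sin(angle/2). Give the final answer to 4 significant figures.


F = 2 * 90.5290 * sin(151.5630/2 deg)
F = 175.5 kN


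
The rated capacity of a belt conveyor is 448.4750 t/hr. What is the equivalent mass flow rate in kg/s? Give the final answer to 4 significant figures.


m_dot = 448.4750 * 1000 / 3600
m_dot = 124.6 kg/s


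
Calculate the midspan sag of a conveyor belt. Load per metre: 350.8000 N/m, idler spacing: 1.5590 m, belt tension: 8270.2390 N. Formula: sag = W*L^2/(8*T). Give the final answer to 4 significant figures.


sag = 350.8000 * 1.5590^2 / (8 * 8270.2390)
sag = 0.01289 m


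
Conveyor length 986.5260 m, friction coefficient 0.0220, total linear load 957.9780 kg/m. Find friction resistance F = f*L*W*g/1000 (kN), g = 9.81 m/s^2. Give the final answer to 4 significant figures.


F = 0.0220 * 986.5260 * 957.9780 * 9.81 / 1000
F = 204.0 kN


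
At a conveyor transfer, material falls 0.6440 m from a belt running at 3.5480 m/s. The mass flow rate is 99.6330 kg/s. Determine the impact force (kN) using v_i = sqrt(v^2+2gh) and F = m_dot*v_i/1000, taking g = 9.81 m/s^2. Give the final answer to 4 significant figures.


v_i = sqrt(3.5480^2 + 2*9.81*0.6440) = 5.02231 m/s
F = 99.6330 * 5.02231 / 1000
F = 0.5004 kN


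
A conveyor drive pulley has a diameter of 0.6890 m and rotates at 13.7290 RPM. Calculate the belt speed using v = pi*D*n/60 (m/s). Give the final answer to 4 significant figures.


v = pi * 0.6890 * 13.7290 / 60
v = 0.4953 m/s


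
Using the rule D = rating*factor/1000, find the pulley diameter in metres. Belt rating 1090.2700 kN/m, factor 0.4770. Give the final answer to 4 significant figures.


D = 1090.2700 * 0.4770 / 1000
D = 0.5201 m


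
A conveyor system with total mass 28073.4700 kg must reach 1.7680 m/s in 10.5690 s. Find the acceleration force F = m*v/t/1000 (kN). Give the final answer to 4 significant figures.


F = 28073.4700 * 1.7680 / 10.5690 / 1000
F = 4.696 kN


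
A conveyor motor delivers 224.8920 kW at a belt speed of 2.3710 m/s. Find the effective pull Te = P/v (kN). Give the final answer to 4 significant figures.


Te = P / v = 224.8920 / 2.3710
Te = 94.85 kN


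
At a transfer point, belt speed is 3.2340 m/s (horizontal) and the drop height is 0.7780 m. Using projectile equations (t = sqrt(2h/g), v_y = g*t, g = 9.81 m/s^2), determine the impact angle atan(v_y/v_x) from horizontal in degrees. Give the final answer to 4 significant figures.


t = sqrt(2*0.7780/9.81) = 0.398263 s
v_y = 9.81 * 0.398263 = 3.90696 m/s
angle = atan(3.90696 / 3.2340) = 50.38 deg


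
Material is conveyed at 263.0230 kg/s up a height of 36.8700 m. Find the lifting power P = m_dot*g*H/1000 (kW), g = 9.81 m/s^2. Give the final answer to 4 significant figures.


P = 263.0230 * 9.81 * 36.8700 / 1000
P = 95.13 kW


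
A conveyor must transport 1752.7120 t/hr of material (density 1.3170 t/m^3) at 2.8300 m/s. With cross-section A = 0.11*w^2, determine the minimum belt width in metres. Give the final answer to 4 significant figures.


A_req = 1752.7120 / (2.8300 * 1.3170 * 3600) = 0.130628 m^2
w = sqrt(0.130628 / 0.11)
w = 1.090 m


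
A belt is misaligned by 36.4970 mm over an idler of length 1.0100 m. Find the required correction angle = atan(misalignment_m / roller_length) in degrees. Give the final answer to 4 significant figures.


misalign_m = 36.4970 / 1000 = 0.036497 m
angle = atan(0.036497 / 1.0100)
angle = 2.070 deg


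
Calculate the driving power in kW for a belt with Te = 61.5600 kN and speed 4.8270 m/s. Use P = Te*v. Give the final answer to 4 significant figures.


P = Te * v = 61.5600 * 4.8270
P = 297.2 kW


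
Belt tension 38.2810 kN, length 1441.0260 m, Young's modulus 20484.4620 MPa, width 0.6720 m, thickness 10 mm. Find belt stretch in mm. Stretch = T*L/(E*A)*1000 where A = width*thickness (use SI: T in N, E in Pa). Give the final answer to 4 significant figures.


A = 0.6720 * 0.01 = 0.00672 m^2
Stretch = 38.2810*1000 * 1441.0260 / (20484.4620e6 * 0.00672) * 1000
Stretch = 400.7 mm


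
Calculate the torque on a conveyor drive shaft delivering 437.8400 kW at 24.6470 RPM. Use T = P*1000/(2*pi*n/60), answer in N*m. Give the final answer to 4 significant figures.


omega = 2*pi*24.6470/60 = 2.58103 rad/s
T = 437.8400*1000 / 2.58103
T = 169600 N*m


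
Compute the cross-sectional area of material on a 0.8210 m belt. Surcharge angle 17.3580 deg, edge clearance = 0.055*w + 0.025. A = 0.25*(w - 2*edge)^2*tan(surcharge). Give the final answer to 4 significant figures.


edge = 0.055*0.8210 + 0.025 = 0.070155 m
ew = 0.8210 - 2*0.070155 = 0.68069 m
A = 0.25 * 0.68069^2 * tan(17.3580 deg)
A = 0.03621 m^2


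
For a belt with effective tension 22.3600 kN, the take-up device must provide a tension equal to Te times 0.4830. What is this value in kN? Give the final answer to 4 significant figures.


T_tu = 22.3600 * 0.4830
T_tu = 10.80 kN


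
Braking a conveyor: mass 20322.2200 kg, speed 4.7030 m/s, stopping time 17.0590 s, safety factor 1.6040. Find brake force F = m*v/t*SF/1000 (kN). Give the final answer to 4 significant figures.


F = 20322.2200 * 4.7030 / 17.0590 * 1.6040 / 1000
F = 8.987 kN


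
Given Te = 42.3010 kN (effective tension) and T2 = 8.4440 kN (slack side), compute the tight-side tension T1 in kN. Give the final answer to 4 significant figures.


T1 = Te + T2 = 42.3010 + 8.4440
T1 = 50.75 kN


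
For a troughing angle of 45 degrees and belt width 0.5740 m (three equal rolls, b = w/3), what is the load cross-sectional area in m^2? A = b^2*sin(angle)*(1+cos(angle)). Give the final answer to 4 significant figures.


b = 0.5740/3 = 0.191333 m
A = 0.191333^2 * sin(45 deg) * (1 + cos(45 deg))
A = 0.04419 m^2


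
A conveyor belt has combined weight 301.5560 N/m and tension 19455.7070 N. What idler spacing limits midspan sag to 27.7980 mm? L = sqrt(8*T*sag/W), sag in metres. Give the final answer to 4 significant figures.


sag = 27.7980/1000 = 0.027798 m
L = sqrt(8 * 19455.7070 * 0.027798 / 301.5560)
L = 3.788 m


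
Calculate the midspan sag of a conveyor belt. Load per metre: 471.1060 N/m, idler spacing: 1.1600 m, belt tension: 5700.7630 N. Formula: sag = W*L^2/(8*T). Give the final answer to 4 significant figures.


sag = 471.1060 * 1.1600^2 / (8 * 5700.7630)
sag = 0.01390 m


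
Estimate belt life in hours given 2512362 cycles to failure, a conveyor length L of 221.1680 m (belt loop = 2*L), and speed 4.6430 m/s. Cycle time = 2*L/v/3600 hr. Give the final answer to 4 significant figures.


cycle_time = 2 * 221.1680 / 4.6430 / 3600 = 0.0264637 hr
life = 2512362 * 0.0264637 = 66490 hours


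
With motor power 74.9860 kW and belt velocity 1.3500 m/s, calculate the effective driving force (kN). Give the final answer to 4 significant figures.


Te = P / v = 74.9860 / 1.3500
Te = 55.55 kN


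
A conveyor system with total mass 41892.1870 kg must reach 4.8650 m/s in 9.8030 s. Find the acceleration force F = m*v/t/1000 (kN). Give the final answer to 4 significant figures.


F = 41892.1870 * 4.8650 / 9.8030 / 1000
F = 20.79 kN


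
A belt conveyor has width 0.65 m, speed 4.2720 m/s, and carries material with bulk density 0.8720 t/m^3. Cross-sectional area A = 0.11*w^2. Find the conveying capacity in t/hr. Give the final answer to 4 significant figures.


A = 0.11 * 0.65^2 = 0.046475 m^2
C = 0.046475 * 4.2720 * 0.8720 * 3600
C = 623.3 t/hr


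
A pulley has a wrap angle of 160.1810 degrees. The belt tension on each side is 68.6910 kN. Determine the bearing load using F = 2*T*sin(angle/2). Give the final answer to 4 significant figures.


F = 2 * 68.6910 * sin(160.1810/2 deg)
F = 135.3 kN


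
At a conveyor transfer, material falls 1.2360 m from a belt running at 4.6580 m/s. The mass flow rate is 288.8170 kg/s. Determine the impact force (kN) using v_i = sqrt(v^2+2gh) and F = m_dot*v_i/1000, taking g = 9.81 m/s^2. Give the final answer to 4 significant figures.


v_i = sqrt(4.6580^2 + 2*9.81*1.2360) = 6.77844 m/s
F = 288.8170 * 6.77844 / 1000
F = 1.958 kN


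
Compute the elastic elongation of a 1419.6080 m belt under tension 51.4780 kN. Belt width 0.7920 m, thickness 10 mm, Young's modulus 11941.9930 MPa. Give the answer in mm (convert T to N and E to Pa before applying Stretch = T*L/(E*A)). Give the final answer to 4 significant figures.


A = 0.7920 * 0.01 = 0.00792 m^2
Stretch = 51.4780*1000 * 1419.6080 / (11941.9930e6 * 0.00792) * 1000
Stretch = 772.7 mm


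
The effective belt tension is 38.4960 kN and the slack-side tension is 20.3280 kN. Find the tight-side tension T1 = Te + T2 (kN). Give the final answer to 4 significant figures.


T1 = Te + T2 = 38.4960 + 20.3280
T1 = 58.82 kN


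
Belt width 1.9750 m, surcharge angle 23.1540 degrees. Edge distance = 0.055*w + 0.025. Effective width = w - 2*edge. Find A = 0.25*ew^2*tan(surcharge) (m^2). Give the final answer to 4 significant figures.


edge = 0.055*1.9750 + 0.025 = 0.133625 m
ew = 1.9750 - 2*0.133625 = 1.70775 m
A = 0.25 * 1.70775^2 * tan(23.1540 deg)
A = 0.3118 m^2


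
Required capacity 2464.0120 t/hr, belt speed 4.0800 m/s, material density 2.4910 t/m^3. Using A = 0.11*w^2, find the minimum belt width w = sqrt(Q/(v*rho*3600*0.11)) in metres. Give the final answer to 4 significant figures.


A_req = 2464.0120 / (4.0800 * 2.4910 * 3600) = 0.0673452 m^2
w = sqrt(0.0673452 / 0.11)
w = 0.7825 m


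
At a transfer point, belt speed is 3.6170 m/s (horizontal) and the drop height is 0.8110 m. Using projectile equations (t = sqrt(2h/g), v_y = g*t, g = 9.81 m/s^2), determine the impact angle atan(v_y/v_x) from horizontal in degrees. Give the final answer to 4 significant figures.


t = sqrt(2*0.8110/9.81) = 0.406622 s
v_y = 9.81 * 0.406622 = 3.98896 m/s
angle = atan(3.98896 / 3.6170) = 47.80 deg


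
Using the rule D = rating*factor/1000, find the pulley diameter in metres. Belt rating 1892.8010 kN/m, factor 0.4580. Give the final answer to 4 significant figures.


D = 1892.8010 * 0.4580 / 1000
D = 0.8669 m


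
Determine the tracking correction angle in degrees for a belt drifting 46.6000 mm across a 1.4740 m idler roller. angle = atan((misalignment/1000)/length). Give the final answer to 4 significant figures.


misalign_m = 46.6000 / 1000 = 0.046600 m
angle = atan(0.046600 / 1.4740)
angle = 1.811 deg


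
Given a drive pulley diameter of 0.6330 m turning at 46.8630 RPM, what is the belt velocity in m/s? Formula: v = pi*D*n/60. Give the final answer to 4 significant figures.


v = pi * 0.6330 * 46.8630 / 60
v = 1.553 m/s


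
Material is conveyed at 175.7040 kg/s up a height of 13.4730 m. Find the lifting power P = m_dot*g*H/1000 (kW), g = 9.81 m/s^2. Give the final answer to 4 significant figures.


P = 175.7040 * 9.81 * 13.4730 / 1000
P = 23.22 kW


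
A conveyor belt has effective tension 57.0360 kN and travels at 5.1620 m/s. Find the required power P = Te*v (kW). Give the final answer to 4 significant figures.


P = Te * v = 57.0360 * 5.1620
P = 294.4 kW


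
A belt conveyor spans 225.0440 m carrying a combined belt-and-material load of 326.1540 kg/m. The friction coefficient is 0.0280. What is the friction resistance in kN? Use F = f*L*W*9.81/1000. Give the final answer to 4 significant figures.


F = 0.0280 * 225.0440 * 326.1540 * 9.81 / 1000
F = 20.16 kN


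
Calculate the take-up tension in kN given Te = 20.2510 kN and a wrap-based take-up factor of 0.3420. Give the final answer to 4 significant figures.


T_tu = 20.2510 * 0.3420
T_tu = 6.926 kN


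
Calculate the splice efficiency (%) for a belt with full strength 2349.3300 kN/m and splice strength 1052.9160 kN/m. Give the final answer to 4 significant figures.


Eff = 1052.9160 / 2349.3300 * 100
Eff = 44.82 %


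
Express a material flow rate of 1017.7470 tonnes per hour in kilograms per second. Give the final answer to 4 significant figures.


m_dot = 1017.7470 * 1000 / 3600
m_dot = 282.7 kg/s


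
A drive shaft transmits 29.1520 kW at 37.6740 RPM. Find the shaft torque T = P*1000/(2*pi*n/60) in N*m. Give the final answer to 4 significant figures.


omega = 2*pi*37.6740/60 = 3.94521 rad/s
T = 29.1520*1000 / 3.94521
T = 7389 N*m


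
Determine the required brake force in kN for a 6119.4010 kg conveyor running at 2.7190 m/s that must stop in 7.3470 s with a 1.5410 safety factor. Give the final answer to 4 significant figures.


F = 6119.4010 * 2.7190 / 7.3470 * 1.5410 / 1000
F = 3.490 kN


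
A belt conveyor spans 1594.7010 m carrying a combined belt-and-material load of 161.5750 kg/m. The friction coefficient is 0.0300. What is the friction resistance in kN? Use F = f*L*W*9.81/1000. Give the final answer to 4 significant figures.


F = 0.0300 * 1594.7010 * 161.5750 * 9.81 / 1000
F = 75.83 kN


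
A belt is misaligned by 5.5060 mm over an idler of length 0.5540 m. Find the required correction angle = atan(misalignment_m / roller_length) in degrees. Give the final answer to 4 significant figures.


misalign_m = 5.5060 / 1000 = 0.005506 m
angle = atan(0.005506 / 0.5540)
angle = 0.5694 deg


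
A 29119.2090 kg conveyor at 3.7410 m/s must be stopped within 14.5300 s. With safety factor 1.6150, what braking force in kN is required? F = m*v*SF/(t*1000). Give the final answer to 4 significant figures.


F = 29119.2090 * 3.7410 / 14.5300 * 1.6150 / 1000
F = 12.11 kN


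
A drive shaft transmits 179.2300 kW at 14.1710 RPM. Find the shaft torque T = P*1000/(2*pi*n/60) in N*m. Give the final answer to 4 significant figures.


omega = 2*pi*14.1710/60 = 1.48398 rad/s
T = 179.2300*1000 / 1.48398
T = 120800 N*m


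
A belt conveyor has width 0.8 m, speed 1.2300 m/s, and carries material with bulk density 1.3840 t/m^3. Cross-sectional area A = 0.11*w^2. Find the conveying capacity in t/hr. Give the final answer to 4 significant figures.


A = 0.11 * 0.8^2 = 0.0704 m^2
C = 0.0704 * 1.2300 * 1.3840 * 3600
C = 431.4 t/hr


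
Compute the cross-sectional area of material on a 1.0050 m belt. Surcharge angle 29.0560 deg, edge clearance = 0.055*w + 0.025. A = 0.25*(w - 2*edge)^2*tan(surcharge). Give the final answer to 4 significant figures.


edge = 0.055*1.0050 + 0.025 = 0.080275 m
ew = 1.0050 - 2*0.080275 = 0.84445 m
A = 0.25 * 0.84445^2 * tan(29.0560 deg)
A = 0.09905 m^2


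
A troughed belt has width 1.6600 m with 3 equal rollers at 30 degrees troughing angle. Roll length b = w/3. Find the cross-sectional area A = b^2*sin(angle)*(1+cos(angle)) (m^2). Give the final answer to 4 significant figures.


b = 1.6600/3 = 0.553333 m
A = 0.553333^2 * sin(30 deg) * (1 + cos(30 deg))
A = 0.2857 m^2


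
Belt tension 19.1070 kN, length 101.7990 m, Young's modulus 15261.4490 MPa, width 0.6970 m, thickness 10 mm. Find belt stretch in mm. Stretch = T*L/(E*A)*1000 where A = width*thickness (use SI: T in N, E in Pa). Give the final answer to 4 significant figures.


A = 0.6970 * 0.01 = 0.00697 m^2
Stretch = 19.1070*1000 * 101.7990 / (15261.4490e6 * 0.00697) * 1000
Stretch = 18.29 mm


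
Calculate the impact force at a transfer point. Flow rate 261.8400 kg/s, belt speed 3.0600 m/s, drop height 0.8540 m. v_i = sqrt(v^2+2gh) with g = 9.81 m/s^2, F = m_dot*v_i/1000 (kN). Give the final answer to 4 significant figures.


v_i = sqrt(3.0600^2 + 2*9.81*0.8540) = 5.11068 m/s
F = 261.8400 * 5.11068 / 1000
F = 1.338 kN


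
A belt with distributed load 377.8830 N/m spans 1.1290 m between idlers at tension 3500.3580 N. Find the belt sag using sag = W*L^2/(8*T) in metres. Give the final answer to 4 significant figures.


sag = 377.8830 * 1.1290^2 / (8 * 3500.3580)
sag = 0.01720 m


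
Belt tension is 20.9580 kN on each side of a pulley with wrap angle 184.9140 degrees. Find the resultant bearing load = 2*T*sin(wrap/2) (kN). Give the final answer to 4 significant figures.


F = 2 * 20.9580 * sin(184.9140/2 deg)
F = 41.88 kN


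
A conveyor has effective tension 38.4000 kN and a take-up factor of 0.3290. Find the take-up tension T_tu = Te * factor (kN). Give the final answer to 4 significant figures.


T_tu = 38.4000 * 0.3290
T_tu = 12.63 kN


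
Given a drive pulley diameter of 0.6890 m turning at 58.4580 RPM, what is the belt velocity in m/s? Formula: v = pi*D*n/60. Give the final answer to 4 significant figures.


v = pi * 0.6890 * 58.4580 / 60
v = 2.109 m/s


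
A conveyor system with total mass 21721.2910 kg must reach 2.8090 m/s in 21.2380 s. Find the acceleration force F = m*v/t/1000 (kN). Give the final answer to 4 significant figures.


F = 21721.2910 * 2.8090 / 21.2380 / 1000
F = 2.873 kN


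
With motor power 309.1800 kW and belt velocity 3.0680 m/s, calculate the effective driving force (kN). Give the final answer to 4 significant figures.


Te = P / v = 309.1800 / 3.0680
Te = 100.8 kN


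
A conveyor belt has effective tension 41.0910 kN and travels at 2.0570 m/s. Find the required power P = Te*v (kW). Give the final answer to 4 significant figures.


P = Te * v = 41.0910 * 2.0570
P = 84.52 kW


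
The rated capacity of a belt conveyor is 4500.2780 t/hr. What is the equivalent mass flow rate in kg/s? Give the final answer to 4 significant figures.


m_dot = 4500.2780 * 1000 / 3600
m_dot = 1250 kg/s


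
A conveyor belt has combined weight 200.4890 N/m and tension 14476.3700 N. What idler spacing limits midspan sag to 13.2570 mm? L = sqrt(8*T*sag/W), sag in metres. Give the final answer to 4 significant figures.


sag = 13.2570/1000 = 0.013257 m
L = sqrt(8 * 14476.3700 * 0.013257 / 200.4890)
L = 2.767 m


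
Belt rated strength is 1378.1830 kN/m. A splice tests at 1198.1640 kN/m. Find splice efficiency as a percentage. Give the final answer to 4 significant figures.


Eff = 1198.1640 / 1378.1830 * 100
Eff = 86.94 %


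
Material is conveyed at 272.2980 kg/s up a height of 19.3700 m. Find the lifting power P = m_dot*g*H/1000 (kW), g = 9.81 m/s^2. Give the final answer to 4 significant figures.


P = 272.2980 * 9.81 * 19.3700 / 1000
P = 51.74 kW


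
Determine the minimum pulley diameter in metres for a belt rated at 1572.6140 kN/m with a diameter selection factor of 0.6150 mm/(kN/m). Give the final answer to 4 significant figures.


D = 1572.6140 * 0.6150 / 1000
D = 0.9672 m


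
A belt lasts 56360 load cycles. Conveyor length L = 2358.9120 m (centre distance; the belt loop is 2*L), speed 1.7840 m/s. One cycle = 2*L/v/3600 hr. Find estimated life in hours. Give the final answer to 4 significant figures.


cycle_time = 2 * 2358.9120 / 1.7840 / 3600 = 0.734589 hr
life = 56360 * 0.734589 = 41400 hours


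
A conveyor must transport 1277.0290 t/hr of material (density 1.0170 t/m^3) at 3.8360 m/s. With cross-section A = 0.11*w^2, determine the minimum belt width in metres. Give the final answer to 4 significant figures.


A_req = 1277.0290 / (3.8360 * 1.0170 * 3600) = 0.0909282 m^2
w = sqrt(0.0909282 / 0.11)
w = 0.9092 m


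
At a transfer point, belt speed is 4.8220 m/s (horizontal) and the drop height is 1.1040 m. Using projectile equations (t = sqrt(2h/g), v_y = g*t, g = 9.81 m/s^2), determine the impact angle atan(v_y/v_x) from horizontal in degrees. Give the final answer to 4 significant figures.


t = sqrt(2*1.1040/9.81) = 0.474422 s
v_y = 9.81 * 0.474422 = 4.65408 m/s
angle = atan(4.65408 / 4.8220) = 43.98 deg


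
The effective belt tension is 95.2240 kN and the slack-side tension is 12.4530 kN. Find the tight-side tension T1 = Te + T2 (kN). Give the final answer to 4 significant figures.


T1 = Te + T2 = 95.2240 + 12.4530
T1 = 107.7 kN


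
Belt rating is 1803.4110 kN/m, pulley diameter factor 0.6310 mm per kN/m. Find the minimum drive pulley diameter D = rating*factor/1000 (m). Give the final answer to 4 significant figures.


D = 1803.4110 * 0.6310 / 1000
D = 1.138 m


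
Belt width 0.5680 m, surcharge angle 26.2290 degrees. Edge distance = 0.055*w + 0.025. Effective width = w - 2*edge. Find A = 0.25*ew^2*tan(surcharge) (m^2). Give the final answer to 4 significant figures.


edge = 0.055*0.5680 + 0.025 = 0.05624 m
ew = 0.5680 - 2*0.05624 = 0.45552 m
A = 0.25 * 0.45552^2 * tan(26.2290 deg)
A = 0.02556 m^2


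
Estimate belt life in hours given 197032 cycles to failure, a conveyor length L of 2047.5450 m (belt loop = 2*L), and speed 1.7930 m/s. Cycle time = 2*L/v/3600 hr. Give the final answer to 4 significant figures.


cycle_time = 2 * 2047.5450 / 1.7930 / 3600 = 0.634426 hr
life = 197032 * 0.634426 = 125000 hours


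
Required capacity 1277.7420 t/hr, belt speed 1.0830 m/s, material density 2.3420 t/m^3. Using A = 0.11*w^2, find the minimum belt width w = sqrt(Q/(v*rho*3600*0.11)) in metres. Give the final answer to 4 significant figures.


A_req = 1277.7420 / (1.0830 * 2.3420 * 3600) = 0.139935 m^2
w = sqrt(0.139935 / 0.11)
w = 1.128 m


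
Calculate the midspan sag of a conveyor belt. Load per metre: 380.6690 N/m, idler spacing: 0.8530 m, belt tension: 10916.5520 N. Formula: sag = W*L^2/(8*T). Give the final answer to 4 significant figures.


sag = 380.6690 * 0.8530^2 / (8 * 10916.5520)
sag = 0.003172 m


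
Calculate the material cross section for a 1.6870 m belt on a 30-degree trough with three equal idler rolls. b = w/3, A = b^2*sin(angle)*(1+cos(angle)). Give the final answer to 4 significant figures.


b = 1.6870/3 = 0.562333 m
A = 0.562333^2 * sin(30 deg) * (1 + cos(30 deg))
A = 0.2950 m^2


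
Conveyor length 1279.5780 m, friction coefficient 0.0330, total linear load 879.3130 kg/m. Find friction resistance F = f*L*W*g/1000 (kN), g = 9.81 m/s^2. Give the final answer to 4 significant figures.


F = 0.0330 * 1279.5780 * 879.3130 * 9.81 / 1000
F = 364.2 kN


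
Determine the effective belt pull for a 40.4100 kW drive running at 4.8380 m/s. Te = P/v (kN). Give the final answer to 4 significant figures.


Te = P / v = 40.4100 / 4.8380
Te = 8.353 kN


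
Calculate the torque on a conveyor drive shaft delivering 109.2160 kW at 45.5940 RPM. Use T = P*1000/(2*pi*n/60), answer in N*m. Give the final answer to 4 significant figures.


omega = 2*pi*45.5940/60 = 4.77459 rad/s
T = 109.2160*1000 / 4.77459
T = 22870 N*m


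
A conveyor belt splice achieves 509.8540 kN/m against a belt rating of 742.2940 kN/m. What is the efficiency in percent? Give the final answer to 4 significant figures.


Eff = 509.8540 / 742.2940 * 100
Eff = 68.69 %


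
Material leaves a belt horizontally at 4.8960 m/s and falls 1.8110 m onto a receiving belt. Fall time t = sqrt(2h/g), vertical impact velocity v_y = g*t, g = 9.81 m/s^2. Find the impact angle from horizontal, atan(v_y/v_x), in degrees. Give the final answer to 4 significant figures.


t = sqrt(2*1.8110/9.81) = 0.607631 s
v_y = 9.81 * 0.607631 = 5.96086 m/s
angle = atan(5.96086 / 4.8960) = 50.60 deg


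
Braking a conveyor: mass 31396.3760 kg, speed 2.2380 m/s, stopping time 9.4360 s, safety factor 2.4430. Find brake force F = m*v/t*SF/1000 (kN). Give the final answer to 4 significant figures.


F = 31396.3760 * 2.2380 / 9.4360 * 2.4430 / 1000
F = 18.19 kN


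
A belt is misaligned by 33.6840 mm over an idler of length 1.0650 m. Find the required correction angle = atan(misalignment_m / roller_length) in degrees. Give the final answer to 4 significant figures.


misalign_m = 33.6840 / 1000 = 0.033684 m
angle = atan(0.033684 / 1.0650)
angle = 1.812 deg


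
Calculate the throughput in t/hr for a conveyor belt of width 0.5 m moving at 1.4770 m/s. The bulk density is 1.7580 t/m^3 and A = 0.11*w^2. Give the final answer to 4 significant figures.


A = 0.11 * 0.5^2 = 0.0275 m^2
C = 0.0275 * 1.4770 * 1.7580 * 3600
C = 257.1 t/hr


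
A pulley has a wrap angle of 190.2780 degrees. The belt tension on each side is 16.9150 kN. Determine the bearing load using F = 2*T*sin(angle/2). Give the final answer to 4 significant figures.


F = 2 * 16.9150 * sin(190.2780/2 deg)
F = 33.69 kN


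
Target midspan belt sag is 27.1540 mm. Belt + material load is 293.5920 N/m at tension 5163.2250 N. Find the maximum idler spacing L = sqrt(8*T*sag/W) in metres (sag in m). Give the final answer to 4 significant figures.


sag = 27.1540/1000 = 0.027154 m
L = sqrt(8 * 5163.2250 * 0.027154 / 293.5920)
L = 1.955 m


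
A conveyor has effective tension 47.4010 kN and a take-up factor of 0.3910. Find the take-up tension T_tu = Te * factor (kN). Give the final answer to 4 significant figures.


T_tu = 47.4010 * 0.3910
T_tu = 18.53 kN


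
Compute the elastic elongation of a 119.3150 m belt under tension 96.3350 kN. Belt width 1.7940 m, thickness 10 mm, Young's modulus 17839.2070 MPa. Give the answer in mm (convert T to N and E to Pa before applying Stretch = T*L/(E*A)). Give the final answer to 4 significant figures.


A = 1.7940 * 0.01 = 0.01794 m^2
Stretch = 96.3350*1000 * 119.3150 / (17839.2070e6 * 0.01794) * 1000
Stretch = 35.92 mm


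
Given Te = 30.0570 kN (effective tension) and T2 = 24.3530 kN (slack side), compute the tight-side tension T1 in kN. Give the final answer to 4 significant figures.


T1 = Te + T2 = 30.0570 + 24.3530
T1 = 54.41 kN


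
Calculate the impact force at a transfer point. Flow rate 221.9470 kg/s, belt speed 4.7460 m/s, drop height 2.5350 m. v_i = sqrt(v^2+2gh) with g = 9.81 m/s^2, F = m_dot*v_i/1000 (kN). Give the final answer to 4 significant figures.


v_i = sqrt(4.7460^2 + 2*9.81*2.5350) = 8.50066 m/s
F = 221.9470 * 8.50066 / 1000
F = 1.887 kN


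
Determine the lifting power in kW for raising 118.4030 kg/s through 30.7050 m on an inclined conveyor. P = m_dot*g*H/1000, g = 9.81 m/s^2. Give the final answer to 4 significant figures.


P = 118.4030 * 9.81 * 30.7050 / 1000
P = 35.66 kW


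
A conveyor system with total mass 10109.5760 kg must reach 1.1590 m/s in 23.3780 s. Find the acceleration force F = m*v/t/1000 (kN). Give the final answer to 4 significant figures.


F = 10109.5760 * 1.1590 / 23.3780 / 1000
F = 0.5012 kN


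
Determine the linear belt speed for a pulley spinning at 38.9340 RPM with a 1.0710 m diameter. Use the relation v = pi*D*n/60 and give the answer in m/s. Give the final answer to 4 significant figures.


v = pi * 1.0710 * 38.9340 / 60
v = 2.183 m/s


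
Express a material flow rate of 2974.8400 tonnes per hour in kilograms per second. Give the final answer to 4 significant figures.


m_dot = 2974.8400 * 1000 / 3600
m_dot = 826.3 kg/s


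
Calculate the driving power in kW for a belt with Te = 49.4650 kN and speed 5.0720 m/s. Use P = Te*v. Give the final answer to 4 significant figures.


P = Te * v = 49.4650 * 5.0720
P = 250.9 kW


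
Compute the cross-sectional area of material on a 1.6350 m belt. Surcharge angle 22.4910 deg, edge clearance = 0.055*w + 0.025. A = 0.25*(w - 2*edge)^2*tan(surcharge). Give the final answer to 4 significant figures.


edge = 0.055*1.6350 + 0.025 = 0.114925 m
ew = 1.6350 - 2*0.114925 = 1.40515 m
A = 0.25 * 1.40515^2 * tan(22.4910 deg)
A = 0.2044 m^2


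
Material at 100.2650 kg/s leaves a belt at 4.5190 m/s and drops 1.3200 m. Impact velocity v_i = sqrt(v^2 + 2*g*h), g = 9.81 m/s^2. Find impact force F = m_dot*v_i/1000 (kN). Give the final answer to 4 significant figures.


v_i = sqrt(4.5190^2 + 2*9.81*1.3200) = 6.80586 m/s
F = 100.2650 * 6.80586 / 1000
F = 0.6824 kN


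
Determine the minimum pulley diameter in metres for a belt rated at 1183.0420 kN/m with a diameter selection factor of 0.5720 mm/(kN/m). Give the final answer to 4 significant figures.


D = 1183.0420 * 0.5720 / 1000
D = 0.6767 m
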